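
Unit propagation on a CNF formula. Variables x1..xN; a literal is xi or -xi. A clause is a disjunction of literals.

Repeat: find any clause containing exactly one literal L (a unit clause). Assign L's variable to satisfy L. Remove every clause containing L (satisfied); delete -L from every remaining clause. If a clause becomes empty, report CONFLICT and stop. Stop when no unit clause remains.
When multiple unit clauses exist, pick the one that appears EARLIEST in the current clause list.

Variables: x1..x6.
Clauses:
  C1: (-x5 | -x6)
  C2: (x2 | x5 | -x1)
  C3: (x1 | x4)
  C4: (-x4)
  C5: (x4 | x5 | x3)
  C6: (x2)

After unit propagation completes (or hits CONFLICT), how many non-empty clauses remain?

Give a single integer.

Answer: 2

Derivation:
unit clause [-4] forces x4=F; simplify:
  drop 4 from [1, 4] -> [1]
  drop 4 from [4, 5, 3] -> [5, 3]
  satisfied 1 clause(s); 5 remain; assigned so far: [4]
unit clause [1] forces x1=T; simplify:
  drop -1 from [2, 5, -1] -> [2, 5]
  satisfied 1 clause(s); 4 remain; assigned so far: [1, 4]
unit clause [2] forces x2=T; simplify:
  satisfied 2 clause(s); 2 remain; assigned so far: [1, 2, 4]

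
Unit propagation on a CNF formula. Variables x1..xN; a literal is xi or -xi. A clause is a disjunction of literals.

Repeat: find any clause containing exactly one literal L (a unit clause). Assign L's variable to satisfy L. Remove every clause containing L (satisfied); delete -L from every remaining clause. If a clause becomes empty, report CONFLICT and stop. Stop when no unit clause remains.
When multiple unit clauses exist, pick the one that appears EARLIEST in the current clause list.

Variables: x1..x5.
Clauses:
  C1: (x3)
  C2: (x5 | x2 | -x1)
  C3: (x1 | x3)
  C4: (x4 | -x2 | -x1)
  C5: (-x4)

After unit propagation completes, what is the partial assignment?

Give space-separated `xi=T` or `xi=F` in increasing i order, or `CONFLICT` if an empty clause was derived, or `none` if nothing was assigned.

Answer: x3=T x4=F

Derivation:
unit clause [3] forces x3=T; simplify:
  satisfied 2 clause(s); 3 remain; assigned so far: [3]
unit clause [-4] forces x4=F; simplify:
  drop 4 from [4, -2, -1] -> [-2, -1]
  satisfied 1 clause(s); 2 remain; assigned so far: [3, 4]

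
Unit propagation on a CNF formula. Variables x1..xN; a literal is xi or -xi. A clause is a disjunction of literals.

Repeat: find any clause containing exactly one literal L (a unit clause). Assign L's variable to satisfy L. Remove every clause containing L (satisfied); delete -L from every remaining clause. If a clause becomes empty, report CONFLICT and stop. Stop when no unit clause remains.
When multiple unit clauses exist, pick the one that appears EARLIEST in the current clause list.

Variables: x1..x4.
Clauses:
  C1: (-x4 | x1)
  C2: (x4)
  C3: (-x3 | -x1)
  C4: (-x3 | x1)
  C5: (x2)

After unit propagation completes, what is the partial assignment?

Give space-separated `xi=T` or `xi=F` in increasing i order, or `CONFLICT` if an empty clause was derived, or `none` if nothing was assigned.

unit clause [4] forces x4=T; simplify:
  drop -4 from [-4, 1] -> [1]
  satisfied 1 clause(s); 4 remain; assigned so far: [4]
unit clause [1] forces x1=T; simplify:
  drop -1 from [-3, -1] -> [-3]
  satisfied 2 clause(s); 2 remain; assigned so far: [1, 4]
unit clause [-3] forces x3=F; simplify:
  satisfied 1 clause(s); 1 remain; assigned so far: [1, 3, 4]
unit clause [2] forces x2=T; simplify:
  satisfied 1 clause(s); 0 remain; assigned so far: [1, 2, 3, 4]

Answer: x1=T x2=T x3=F x4=T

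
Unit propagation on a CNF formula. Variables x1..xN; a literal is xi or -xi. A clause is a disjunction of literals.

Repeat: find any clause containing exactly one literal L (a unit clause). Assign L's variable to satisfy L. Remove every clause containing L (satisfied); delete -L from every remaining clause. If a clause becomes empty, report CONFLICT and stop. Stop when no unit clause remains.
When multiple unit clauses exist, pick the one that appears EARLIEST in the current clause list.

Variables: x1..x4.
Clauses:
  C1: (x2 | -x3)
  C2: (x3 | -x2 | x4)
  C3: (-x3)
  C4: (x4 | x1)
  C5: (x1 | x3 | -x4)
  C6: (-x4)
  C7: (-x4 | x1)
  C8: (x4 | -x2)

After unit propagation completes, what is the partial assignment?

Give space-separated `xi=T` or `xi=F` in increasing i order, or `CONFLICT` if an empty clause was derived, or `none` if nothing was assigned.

unit clause [-3] forces x3=F; simplify:
  drop 3 from [3, -2, 4] -> [-2, 4]
  drop 3 from [1, 3, -4] -> [1, -4]
  satisfied 2 clause(s); 6 remain; assigned so far: [3]
unit clause [-4] forces x4=F; simplify:
  drop 4 from [-2, 4] -> [-2]
  drop 4 from [4, 1] -> [1]
  drop 4 from [4, -2] -> [-2]
  satisfied 3 clause(s); 3 remain; assigned so far: [3, 4]
unit clause [-2] forces x2=F; simplify:
  satisfied 2 clause(s); 1 remain; assigned so far: [2, 3, 4]
unit clause [1] forces x1=T; simplify:
  satisfied 1 clause(s); 0 remain; assigned so far: [1, 2, 3, 4]

Answer: x1=T x2=F x3=F x4=F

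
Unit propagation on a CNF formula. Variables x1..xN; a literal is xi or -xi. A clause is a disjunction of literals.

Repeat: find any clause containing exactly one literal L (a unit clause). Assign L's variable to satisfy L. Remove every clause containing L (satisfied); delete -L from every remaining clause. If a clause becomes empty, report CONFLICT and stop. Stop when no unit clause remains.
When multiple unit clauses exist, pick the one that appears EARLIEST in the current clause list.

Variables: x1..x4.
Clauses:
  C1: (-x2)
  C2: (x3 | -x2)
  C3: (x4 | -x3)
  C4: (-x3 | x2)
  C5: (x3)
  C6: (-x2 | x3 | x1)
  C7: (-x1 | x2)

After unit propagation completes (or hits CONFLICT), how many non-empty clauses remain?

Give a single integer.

Answer: 1

Derivation:
unit clause [-2] forces x2=F; simplify:
  drop 2 from [-3, 2] -> [-3]
  drop 2 from [-1, 2] -> [-1]
  satisfied 3 clause(s); 4 remain; assigned so far: [2]
unit clause [-3] forces x3=F; simplify:
  drop 3 from [3] -> [] (empty!)
  satisfied 2 clause(s); 2 remain; assigned so far: [2, 3]
CONFLICT (empty clause)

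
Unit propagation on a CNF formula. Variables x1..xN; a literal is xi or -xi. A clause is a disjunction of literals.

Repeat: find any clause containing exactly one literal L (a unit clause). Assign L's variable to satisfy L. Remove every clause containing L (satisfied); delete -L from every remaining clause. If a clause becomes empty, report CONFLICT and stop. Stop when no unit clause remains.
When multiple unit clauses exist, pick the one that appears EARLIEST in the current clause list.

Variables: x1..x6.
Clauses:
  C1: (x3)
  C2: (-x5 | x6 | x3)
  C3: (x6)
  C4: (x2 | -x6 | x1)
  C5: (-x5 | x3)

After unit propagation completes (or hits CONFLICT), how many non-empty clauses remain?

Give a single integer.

unit clause [3] forces x3=T; simplify:
  satisfied 3 clause(s); 2 remain; assigned so far: [3]
unit clause [6] forces x6=T; simplify:
  drop -6 from [2, -6, 1] -> [2, 1]
  satisfied 1 clause(s); 1 remain; assigned so far: [3, 6]

Answer: 1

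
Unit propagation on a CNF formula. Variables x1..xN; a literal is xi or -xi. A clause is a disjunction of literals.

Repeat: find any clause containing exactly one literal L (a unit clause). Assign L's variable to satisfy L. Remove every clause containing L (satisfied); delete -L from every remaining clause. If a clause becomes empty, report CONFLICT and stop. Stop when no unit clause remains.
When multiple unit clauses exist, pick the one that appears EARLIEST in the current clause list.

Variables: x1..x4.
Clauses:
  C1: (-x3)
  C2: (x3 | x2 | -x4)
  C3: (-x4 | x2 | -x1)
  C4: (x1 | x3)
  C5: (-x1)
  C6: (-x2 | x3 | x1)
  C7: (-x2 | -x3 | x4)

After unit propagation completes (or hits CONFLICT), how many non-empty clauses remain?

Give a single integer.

unit clause [-3] forces x3=F; simplify:
  drop 3 from [3, 2, -4] -> [2, -4]
  drop 3 from [1, 3] -> [1]
  drop 3 from [-2, 3, 1] -> [-2, 1]
  satisfied 2 clause(s); 5 remain; assigned so far: [3]
unit clause [1] forces x1=T; simplify:
  drop -1 from [-4, 2, -1] -> [-4, 2]
  drop -1 from [-1] -> [] (empty!)
  satisfied 2 clause(s); 3 remain; assigned so far: [1, 3]
CONFLICT (empty clause)

Answer: 2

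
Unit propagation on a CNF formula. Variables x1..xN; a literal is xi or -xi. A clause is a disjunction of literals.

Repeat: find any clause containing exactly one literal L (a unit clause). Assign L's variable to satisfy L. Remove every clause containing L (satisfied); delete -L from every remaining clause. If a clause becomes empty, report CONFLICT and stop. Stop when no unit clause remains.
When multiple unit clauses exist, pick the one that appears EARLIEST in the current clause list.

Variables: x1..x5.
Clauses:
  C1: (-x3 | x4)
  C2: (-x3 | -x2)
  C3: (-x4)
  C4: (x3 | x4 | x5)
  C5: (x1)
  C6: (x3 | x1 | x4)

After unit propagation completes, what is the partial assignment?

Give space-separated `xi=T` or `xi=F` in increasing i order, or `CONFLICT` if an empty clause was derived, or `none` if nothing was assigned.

Answer: x1=T x3=F x4=F x5=T

Derivation:
unit clause [-4] forces x4=F; simplify:
  drop 4 from [-3, 4] -> [-3]
  drop 4 from [3, 4, 5] -> [3, 5]
  drop 4 from [3, 1, 4] -> [3, 1]
  satisfied 1 clause(s); 5 remain; assigned so far: [4]
unit clause [-3] forces x3=F; simplify:
  drop 3 from [3, 5] -> [5]
  drop 3 from [3, 1] -> [1]
  satisfied 2 clause(s); 3 remain; assigned so far: [3, 4]
unit clause [5] forces x5=T; simplify:
  satisfied 1 clause(s); 2 remain; assigned so far: [3, 4, 5]
unit clause [1] forces x1=T; simplify:
  satisfied 2 clause(s); 0 remain; assigned so far: [1, 3, 4, 5]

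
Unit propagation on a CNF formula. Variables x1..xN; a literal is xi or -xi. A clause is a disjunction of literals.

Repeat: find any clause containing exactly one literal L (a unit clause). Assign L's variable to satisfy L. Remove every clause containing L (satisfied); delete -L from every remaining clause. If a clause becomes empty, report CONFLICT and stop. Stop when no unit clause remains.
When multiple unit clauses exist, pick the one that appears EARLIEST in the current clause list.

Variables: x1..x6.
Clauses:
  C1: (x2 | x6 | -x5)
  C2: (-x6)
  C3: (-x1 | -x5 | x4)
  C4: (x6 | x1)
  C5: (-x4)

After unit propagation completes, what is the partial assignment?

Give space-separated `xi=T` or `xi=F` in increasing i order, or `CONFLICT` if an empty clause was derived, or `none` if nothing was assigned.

unit clause [-6] forces x6=F; simplify:
  drop 6 from [2, 6, -5] -> [2, -5]
  drop 6 from [6, 1] -> [1]
  satisfied 1 clause(s); 4 remain; assigned so far: [6]
unit clause [1] forces x1=T; simplify:
  drop -1 from [-1, -5, 4] -> [-5, 4]
  satisfied 1 clause(s); 3 remain; assigned so far: [1, 6]
unit clause [-4] forces x4=F; simplify:
  drop 4 from [-5, 4] -> [-5]
  satisfied 1 clause(s); 2 remain; assigned so far: [1, 4, 6]
unit clause [-5] forces x5=F; simplify:
  satisfied 2 clause(s); 0 remain; assigned so far: [1, 4, 5, 6]

Answer: x1=T x4=F x5=F x6=F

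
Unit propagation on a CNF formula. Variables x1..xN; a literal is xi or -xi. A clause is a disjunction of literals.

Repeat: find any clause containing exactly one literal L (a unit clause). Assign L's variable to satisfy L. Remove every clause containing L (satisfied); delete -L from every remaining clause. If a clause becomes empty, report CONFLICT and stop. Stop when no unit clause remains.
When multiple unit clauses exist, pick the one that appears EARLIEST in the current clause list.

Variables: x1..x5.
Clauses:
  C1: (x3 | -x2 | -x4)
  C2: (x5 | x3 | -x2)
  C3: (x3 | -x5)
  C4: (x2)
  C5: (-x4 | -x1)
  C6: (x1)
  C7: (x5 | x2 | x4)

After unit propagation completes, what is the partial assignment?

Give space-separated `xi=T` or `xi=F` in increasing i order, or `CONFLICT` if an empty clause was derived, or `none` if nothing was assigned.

Answer: x1=T x2=T x4=F

Derivation:
unit clause [2] forces x2=T; simplify:
  drop -2 from [3, -2, -4] -> [3, -4]
  drop -2 from [5, 3, -2] -> [5, 3]
  satisfied 2 clause(s); 5 remain; assigned so far: [2]
unit clause [1] forces x1=T; simplify:
  drop -1 from [-4, -1] -> [-4]
  satisfied 1 clause(s); 4 remain; assigned so far: [1, 2]
unit clause [-4] forces x4=F; simplify:
  satisfied 2 clause(s); 2 remain; assigned so far: [1, 2, 4]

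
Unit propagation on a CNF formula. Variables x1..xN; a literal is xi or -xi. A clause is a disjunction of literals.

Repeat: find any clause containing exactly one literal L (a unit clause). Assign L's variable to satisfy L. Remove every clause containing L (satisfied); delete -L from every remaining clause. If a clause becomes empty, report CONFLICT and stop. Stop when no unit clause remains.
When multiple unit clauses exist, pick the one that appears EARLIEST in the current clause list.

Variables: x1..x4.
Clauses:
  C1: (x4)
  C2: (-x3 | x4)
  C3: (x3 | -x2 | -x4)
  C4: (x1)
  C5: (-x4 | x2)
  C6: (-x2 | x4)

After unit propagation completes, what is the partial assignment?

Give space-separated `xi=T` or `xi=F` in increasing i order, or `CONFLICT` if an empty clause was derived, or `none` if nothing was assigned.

unit clause [4] forces x4=T; simplify:
  drop -4 from [3, -2, -4] -> [3, -2]
  drop -4 from [-4, 2] -> [2]
  satisfied 3 clause(s); 3 remain; assigned so far: [4]
unit clause [1] forces x1=T; simplify:
  satisfied 1 clause(s); 2 remain; assigned so far: [1, 4]
unit clause [2] forces x2=T; simplify:
  drop -2 from [3, -2] -> [3]
  satisfied 1 clause(s); 1 remain; assigned so far: [1, 2, 4]
unit clause [3] forces x3=T; simplify:
  satisfied 1 clause(s); 0 remain; assigned so far: [1, 2, 3, 4]

Answer: x1=T x2=T x3=T x4=T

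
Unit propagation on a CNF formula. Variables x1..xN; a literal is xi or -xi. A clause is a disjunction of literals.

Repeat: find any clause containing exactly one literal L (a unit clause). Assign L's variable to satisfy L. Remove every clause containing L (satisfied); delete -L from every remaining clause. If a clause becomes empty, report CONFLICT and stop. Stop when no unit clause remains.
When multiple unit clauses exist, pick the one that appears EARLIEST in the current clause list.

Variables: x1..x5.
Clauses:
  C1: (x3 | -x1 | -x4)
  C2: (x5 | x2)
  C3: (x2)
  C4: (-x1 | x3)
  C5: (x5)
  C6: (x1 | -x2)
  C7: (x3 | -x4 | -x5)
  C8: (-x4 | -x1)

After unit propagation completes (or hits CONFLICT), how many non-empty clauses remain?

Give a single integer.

unit clause [2] forces x2=T; simplify:
  drop -2 from [1, -2] -> [1]
  satisfied 2 clause(s); 6 remain; assigned so far: [2]
unit clause [5] forces x5=T; simplify:
  drop -5 from [3, -4, -5] -> [3, -4]
  satisfied 1 clause(s); 5 remain; assigned so far: [2, 5]
unit clause [1] forces x1=T; simplify:
  drop -1 from [3, -1, -4] -> [3, -4]
  drop -1 from [-1, 3] -> [3]
  drop -1 from [-4, -1] -> [-4]
  satisfied 1 clause(s); 4 remain; assigned so far: [1, 2, 5]
unit clause [3] forces x3=T; simplify:
  satisfied 3 clause(s); 1 remain; assigned so far: [1, 2, 3, 5]
unit clause [-4] forces x4=F; simplify:
  satisfied 1 clause(s); 0 remain; assigned so far: [1, 2, 3, 4, 5]

Answer: 0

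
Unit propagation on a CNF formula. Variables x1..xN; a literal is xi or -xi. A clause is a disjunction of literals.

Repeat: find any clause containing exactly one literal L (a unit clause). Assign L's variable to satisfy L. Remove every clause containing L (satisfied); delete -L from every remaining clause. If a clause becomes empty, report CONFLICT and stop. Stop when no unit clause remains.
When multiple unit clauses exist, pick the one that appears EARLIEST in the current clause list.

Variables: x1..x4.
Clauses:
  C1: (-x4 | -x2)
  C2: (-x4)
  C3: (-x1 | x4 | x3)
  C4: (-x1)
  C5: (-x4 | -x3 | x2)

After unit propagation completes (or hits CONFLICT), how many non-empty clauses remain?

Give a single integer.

unit clause [-4] forces x4=F; simplify:
  drop 4 from [-1, 4, 3] -> [-1, 3]
  satisfied 3 clause(s); 2 remain; assigned so far: [4]
unit clause [-1] forces x1=F; simplify:
  satisfied 2 clause(s); 0 remain; assigned so far: [1, 4]

Answer: 0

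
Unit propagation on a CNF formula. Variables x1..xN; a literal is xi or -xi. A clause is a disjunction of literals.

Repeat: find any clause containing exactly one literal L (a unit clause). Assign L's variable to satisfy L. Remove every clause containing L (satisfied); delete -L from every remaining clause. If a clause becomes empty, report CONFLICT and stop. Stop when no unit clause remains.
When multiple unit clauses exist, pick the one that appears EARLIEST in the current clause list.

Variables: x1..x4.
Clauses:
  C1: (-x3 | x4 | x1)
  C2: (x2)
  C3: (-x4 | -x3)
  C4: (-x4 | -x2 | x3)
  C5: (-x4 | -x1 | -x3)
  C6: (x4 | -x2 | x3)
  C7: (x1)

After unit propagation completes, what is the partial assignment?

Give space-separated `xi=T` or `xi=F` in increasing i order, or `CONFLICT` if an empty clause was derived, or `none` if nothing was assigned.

Answer: x1=T x2=T

Derivation:
unit clause [2] forces x2=T; simplify:
  drop -2 from [-4, -2, 3] -> [-4, 3]
  drop -2 from [4, -2, 3] -> [4, 3]
  satisfied 1 clause(s); 6 remain; assigned so far: [2]
unit clause [1] forces x1=T; simplify:
  drop -1 from [-4, -1, -3] -> [-4, -3]
  satisfied 2 clause(s); 4 remain; assigned so far: [1, 2]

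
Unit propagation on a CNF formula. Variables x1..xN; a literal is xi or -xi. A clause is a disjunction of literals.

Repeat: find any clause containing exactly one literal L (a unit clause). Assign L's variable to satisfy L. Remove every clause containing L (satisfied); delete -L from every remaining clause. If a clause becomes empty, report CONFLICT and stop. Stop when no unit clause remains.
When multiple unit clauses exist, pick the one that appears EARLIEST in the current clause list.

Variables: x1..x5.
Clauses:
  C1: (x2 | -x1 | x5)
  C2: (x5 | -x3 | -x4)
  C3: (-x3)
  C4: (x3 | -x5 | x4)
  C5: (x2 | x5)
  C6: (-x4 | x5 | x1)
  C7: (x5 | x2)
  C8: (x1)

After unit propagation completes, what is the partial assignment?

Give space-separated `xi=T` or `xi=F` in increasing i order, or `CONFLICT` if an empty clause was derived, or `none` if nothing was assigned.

unit clause [-3] forces x3=F; simplify:
  drop 3 from [3, -5, 4] -> [-5, 4]
  satisfied 2 clause(s); 6 remain; assigned so far: [3]
unit clause [1] forces x1=T; simplify:
  drop -1 from [2, -1, 5] -> [2, 5]
  satisfied 2 clause(s); 4 remain; assigned so far: [1, 3]

Answer: x1=T x3=F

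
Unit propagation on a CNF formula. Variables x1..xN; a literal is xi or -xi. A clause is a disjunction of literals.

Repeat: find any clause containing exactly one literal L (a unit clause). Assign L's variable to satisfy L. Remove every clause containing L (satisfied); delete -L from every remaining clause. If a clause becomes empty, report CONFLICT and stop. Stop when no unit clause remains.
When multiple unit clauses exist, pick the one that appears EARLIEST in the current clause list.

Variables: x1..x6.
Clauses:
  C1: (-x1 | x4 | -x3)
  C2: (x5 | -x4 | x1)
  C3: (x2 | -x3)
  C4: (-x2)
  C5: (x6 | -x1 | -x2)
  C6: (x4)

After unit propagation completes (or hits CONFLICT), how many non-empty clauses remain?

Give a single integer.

Answer: 1

Derivation:
unit clause [-2] forces x2=F; simplify:
  drop 2 from [2, -3] -> [-3]
  satisfied 2 clause(s); 4 remain; assigned so far: [2]
unit clause [-3] forces x3=F; simplify:
  satisfied 2 clause(s); 2 remain; assigned so far: [2, 3]
unit clause [4] forces x4=T; simplify:
  drop -4 from [5, -4, 1] -> [5, 1]
  satisfied 1 clause(s); 1 remain; assigned so far: [2, 3, 4]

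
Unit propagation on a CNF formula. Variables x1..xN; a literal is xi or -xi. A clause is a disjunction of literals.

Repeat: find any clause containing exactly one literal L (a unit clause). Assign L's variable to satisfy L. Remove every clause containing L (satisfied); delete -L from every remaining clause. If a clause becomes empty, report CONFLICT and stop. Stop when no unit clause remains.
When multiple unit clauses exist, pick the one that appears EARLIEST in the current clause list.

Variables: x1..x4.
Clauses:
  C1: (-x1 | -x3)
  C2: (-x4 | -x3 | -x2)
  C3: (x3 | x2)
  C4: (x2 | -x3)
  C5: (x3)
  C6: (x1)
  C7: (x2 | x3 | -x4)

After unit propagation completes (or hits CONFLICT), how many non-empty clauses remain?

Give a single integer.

unit clause [3] forces x3=T; simplify:
  drop -3 from [-1, -3] -> [-1]
  drop -3 from [-4, -3, -2] -> [-4, -2]
  drop -3 from [2, -3] -> [2]
  satisfied 3 clause(s); 4 remain; assigned so far: [3]
unit clause [-1] forces x1=F; simplify:
  drop 1 from [1] -> [] (empty!)
  satisfied 1 clause(s); 3 remain; assigned so far: [1, 3]
CONFLICT (empty clause)

Answer: 2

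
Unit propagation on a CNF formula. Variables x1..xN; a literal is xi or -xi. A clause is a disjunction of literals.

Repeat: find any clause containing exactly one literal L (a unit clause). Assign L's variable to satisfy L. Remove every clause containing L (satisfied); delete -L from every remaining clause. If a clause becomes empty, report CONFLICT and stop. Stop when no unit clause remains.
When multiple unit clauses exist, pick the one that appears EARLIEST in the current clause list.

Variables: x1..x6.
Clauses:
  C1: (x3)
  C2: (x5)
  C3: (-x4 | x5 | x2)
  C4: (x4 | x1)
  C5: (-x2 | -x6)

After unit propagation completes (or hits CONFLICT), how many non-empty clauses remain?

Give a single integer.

Answer: 2

Derivation:
unit clause [3] forces x3=T; simplify:
  satisfied 1 clause(s); 4 remain; assigned so far: [3]
unit clause [5] forces x5=T; simplify:
  satisfied 2 clause(s); 2 remain; assigned so far: [3, 5]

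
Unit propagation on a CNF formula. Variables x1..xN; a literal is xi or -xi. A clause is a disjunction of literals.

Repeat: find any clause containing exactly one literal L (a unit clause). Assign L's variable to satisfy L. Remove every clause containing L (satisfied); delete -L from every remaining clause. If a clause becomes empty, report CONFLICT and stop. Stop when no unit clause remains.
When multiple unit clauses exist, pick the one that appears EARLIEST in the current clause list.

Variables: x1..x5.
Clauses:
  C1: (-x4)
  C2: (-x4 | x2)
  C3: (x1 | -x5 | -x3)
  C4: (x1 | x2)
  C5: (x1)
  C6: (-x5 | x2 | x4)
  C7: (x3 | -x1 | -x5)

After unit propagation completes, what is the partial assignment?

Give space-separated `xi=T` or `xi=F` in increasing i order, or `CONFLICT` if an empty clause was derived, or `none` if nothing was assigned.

unit clause [-4] forces x4=F; simplify:
  drop 4 from [-5, 2, 4] -> [-5, 2]
  satisfied 2 clause(s); 5 remain; assigned so far: [4]
unit clause [1] forces x1=T; simplify:
  drop -1 from [3, -1, -5] -> [3, -5]
  satisfied 3 clause(s); 2 remain; assigned so far: [1, 4]

Answer: x1=T x4=F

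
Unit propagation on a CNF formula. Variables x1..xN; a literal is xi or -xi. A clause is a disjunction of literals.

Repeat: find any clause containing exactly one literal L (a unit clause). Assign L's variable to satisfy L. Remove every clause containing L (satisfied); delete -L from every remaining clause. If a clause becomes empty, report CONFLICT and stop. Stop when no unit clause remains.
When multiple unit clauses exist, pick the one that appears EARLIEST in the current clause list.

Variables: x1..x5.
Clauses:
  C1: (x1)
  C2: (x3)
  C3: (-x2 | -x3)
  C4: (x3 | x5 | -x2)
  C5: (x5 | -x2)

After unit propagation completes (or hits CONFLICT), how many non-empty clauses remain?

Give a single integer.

unit clause [1] forces x1=T; simplify:
  satisfied 1 clause(s); 4 remain; assigned so far: [1]
unit clause [3] forces x3=T; simplify:
  drop -3 from [-2, -3] -> [-2]
  satisfied 2 clause(s); 2 remain; assigned so far: [1, 3]
unit clause [-2] forces x2=F; simplify:
  satisfied 2 clause(s); 0 remain; assigned so far: [1, 2, 3]

Answer: 0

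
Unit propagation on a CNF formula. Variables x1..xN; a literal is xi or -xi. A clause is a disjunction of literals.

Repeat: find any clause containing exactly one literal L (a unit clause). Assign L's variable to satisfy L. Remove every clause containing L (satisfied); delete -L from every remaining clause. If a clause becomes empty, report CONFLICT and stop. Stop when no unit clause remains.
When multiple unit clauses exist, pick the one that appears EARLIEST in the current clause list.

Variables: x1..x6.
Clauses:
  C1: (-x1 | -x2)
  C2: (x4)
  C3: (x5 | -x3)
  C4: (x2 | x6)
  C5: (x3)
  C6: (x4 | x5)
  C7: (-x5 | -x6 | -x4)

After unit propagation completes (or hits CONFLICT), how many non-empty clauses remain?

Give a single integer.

Answer: 0

Derivation:
unit clause [4] forces x4=T; simplify:
  drop -4 from [-5, -6, -4] -> [-5, -6]
  satisfied 2 clause(s); 5 remain; assigned so far: [4]
unit clause [3] forces x3=T; simplify:
  drop -3 from [5, -3] -> [5]
  satisfied 1 clause(s); 4 remain; assigned so far: [3, 4]
unit clause [5] forces x5=T; simplify:
  drop -5 from [-5, -6] -> [-6]
  satisfied 1 clause(s); 3 remain; assigned so far: [3, 4, 5]
unit clause [-6] forces x6=F; simplify:
  drop 6 from [2, 6] -> [2]
  satisfied 1 clause(s); 2 remain; assigned so far: [3, 4, 5, 6]
unit clause [2] forces x2=T; simplify:
  drop -2 from [-1, -2] -> [-1]
  satisfied 1 clause(s); 1 remain; assigned so far: [2, 3, 4, 5, 6]
unit clause [-1] forces x1=F; simplify:
  satisfied 1 clause(s); 0 remain; assigned so far: [1, 2, 3, 4, 5, 6]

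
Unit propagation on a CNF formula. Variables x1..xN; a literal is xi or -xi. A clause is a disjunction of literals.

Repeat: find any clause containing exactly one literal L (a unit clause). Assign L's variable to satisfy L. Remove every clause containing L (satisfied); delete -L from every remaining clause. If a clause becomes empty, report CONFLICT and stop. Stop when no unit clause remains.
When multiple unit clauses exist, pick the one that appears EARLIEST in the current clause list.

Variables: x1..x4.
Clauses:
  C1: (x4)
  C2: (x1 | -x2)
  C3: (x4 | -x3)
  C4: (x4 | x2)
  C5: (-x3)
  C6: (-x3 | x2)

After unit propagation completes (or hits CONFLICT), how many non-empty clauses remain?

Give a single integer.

unit clause [4] forces x4=T; simplify:
  satisfied 3 clause(s); 3 remain; assigned so far: [4]
unit clause [-3] forces x3=F; simplify:
  satisfied 2 clause(s); 1 remain; assigned so far: [3, 4]

Answer: 1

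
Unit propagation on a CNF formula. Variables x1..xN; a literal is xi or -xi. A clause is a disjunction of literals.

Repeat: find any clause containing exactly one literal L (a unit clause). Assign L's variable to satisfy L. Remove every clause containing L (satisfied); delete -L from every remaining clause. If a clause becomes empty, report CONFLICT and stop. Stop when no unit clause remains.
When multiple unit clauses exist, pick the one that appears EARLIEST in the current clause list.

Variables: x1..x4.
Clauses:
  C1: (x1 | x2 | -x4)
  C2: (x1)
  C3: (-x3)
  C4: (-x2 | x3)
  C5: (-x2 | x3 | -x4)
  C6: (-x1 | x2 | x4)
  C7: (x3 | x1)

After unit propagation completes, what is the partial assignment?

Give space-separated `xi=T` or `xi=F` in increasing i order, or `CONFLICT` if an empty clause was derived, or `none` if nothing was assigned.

unit clause [1] forces x1=T; simplify:
  drop -1 from [-1, 2, 4] -> [2, 4]
  satisfied 3 clause(s); 4 remain; assigned so far: [1]
unit clause [-3] forces x3=F; simplify:
  drop 3 from [-2, 3] -> [-2]
  drop 3 from [-2, 3, -4] -> [-2, -4]
  satisfied 1 clause(s); 3 remain; assigned so far: [1, 3]
unit clause [-2] forces x2=F; simplify:
  drop 2 from [2, 4] -> [4]
  satisfied 2 clause(s); 1 remain; assigned so far: [1, 2, 3]
unit clause [4] forces x4=T; simplify:
  satisfied 1 clause(s); 0 remain; assigned so far: [1, 2, 3, 4]

Answer: x1=T x2=F x3=F x4=T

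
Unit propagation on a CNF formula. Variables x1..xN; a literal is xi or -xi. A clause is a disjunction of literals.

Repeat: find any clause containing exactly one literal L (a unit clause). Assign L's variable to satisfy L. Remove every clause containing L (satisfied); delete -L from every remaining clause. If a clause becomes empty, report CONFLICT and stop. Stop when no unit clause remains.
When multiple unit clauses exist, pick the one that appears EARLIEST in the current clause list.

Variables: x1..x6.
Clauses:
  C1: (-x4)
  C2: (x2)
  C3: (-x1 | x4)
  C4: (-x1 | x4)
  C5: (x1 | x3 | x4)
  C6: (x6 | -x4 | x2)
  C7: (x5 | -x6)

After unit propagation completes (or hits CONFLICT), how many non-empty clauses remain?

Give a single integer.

Answer: 1

Derivation:
unit clause [-4] forces x4=F; simplify:
  drop 4 from [-1, 4] -> [-1]
  drop 4 from [-1, 4] -> [-1]
  drop 4 from [1, 3, 4] -> [1, 3]
  satisfied 2 clause(s); 5 remain; assigned so far: [4]
unit clause [2] forces x2=T; simplify:
  satisfied 1 clause(s); 4 remain; assigned so far: [2, 4]
unit clause [-1] forces x1=F; simplify:
  drop 1 from [1, 3] -> [3]
  satisfied 2 clause(s); 2 remain; assigned so far: [1, 2, 4]
unit clause [3] forces x3=T; simplify:
  satisfied 1 clause(s); 1 remain; assigned so far: [1, 2, 3, 4]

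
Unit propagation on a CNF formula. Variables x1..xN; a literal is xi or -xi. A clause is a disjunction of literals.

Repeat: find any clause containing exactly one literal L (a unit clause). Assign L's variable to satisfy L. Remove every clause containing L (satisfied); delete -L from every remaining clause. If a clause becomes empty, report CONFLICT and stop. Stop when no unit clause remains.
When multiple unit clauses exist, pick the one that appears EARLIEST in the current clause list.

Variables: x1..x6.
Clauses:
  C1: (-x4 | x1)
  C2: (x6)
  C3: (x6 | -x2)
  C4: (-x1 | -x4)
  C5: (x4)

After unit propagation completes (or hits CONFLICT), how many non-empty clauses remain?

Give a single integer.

Answer: 0

Derivation:
unit clause [6] forces x6=T; simplify:
  satisfied 2 clause(s); 3 remain; assigned so far: [6]
unit clause [4] forces x4=T; simplify:
  drop -4 from [-4, 1] -> [1]
  drop -4 from [-1, -4] -> [-1]
  satisfied 1 clause(s); 2 remain; assigned so far: [4, 6]
unit clause [1] forces x1=T; simplify:
  drop -1 from [-1] -> [] (empty!)
  satisfied 1 clause(s); 1 remain; assigned so far: [1, 4, 6]
CONFLICT (empty clause)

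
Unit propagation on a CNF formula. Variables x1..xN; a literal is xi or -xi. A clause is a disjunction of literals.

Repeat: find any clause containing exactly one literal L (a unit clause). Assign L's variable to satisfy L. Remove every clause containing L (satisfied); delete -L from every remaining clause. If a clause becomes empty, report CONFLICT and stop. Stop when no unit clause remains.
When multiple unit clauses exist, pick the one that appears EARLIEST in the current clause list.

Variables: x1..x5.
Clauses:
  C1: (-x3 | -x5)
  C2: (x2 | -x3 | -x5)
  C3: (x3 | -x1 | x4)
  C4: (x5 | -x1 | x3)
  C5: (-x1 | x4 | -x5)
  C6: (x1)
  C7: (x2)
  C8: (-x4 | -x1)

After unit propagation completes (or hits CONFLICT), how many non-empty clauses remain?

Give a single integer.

unit clause [1] forces x1=T; simplify:
  drop -1 from [3, -1, 4] -> [3, 4]
  drop -1 from [5, -1, 3] -> [5, 3]
  drop -1 from [-1, 4, -5] -> [4, -5]
  drop -1 from [-4, -1] -> [-4]
  satisfied 1 clause(s); 7 remain; assigned so far: [1]
unit clause [2] forces x2=T; simplify:
  satisfied 2 clause(s); 5 remain; assigned so far: [1, 2]
unit clause [-4] forces x4=F; simplify:
  drop 4 from [3, 4] -> [3]
  drop 4 from [4, -5] -> [-5]
  satisfied 1 clause(s); 4 remain; assigned so far: [1, 2, 4]
unit clause [3] forces x3=T; simplify:
  drop -3 from [-3, -5] -> [-5]
  satisfied 2 clause(s); 2 remain; assigned so far: [1, 2, 3, 4]
unit clause [-5] forces x5=F; simplify:
  satisfied 2 clause(s); 0 remain; assigned so far: [1, 2, 3, 4, 5]

Answer: 0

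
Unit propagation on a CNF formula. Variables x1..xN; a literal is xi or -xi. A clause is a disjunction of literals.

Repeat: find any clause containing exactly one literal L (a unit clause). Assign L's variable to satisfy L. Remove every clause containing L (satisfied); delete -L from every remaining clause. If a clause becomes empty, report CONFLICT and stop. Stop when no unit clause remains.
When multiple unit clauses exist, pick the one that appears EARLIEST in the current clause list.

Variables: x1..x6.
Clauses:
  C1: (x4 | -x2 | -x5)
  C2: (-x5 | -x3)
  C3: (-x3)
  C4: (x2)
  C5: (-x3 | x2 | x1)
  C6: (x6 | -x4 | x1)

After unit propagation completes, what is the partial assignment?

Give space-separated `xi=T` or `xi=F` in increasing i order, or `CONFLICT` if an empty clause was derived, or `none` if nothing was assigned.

Answer: x2=T x3=F

Derivation:
unit clause [-3] forces x3=F; simplify:
  satisfied 3 clause(s); 3 remain; assigned so far: [3]
unit clause [2] forces x2=T; simplify:
  drop -2 from [4, -2, -5] -> [4, -5]
  satisfied 1 clause(s); 2 remain; assigned so far: [2, 3]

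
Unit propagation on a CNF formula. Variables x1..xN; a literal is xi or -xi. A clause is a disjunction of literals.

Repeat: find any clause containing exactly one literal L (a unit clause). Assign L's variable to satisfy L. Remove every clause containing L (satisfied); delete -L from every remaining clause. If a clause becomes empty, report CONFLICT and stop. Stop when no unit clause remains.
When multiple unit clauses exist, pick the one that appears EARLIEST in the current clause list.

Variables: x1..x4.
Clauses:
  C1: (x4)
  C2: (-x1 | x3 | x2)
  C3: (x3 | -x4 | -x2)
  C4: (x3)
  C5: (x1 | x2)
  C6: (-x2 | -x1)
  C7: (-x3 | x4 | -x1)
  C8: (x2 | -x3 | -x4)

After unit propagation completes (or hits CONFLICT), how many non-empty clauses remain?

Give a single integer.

Answer: 0

Derivation:
unit clause [4] forces x4=T; simplify:
  drop -4 from [3, -4, -2] -> [3, -2]
  drop -4 from [2, -3, -4] -> [2, -3]
  satisfied 2 clause(s); 6 remain; assigned so far: [4]
unit clause [3] forces x3=T; simplify:
  drop -3 from [2, -3] -> [2]
  satisfied 3 clause(s); 3 remain; assigned so far: [3, 4]
unit clause [2] forces x2=T; simplify:
  drop -2 from [-2, -1] -> [-1]
  satisfied 2 clause(s); 1 remain; assigned so far: [2, 3, 4]
unit clause [-1] forces x1=F; simplify:
  satisfied 1 clause(s); 0 remain; assigned so far: [1, 2, 3, 4]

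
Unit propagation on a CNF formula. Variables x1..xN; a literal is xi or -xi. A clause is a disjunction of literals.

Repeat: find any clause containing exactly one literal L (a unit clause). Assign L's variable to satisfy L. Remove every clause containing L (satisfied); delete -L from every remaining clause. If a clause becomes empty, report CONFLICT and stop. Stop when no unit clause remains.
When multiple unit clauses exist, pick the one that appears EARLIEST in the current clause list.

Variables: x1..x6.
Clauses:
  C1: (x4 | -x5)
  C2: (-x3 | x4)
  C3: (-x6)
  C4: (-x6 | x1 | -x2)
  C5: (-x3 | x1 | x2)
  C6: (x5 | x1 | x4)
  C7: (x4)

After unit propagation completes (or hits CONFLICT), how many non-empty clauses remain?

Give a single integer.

unit clause [-6] forces x6=F; simplify:
  satisfied 2 clause(s); 5 remain; assigned so far: [6]
unit clause [4] forces x4=T; simplify:
  satisfied 4 clause(s); 1 remain; assigned so far: [4, 6]

Answer: 1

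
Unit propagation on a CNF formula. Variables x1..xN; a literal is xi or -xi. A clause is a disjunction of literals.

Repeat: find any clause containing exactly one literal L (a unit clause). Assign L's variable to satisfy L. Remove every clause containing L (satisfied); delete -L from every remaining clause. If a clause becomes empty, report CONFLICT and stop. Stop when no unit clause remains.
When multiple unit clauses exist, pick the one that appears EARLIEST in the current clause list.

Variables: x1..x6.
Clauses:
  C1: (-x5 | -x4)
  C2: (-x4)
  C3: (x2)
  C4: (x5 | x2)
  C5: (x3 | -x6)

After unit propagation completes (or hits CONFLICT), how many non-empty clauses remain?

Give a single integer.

unit clause [-4] forces x4=F; simplify:
  satisfied 2 clause(s); 3 remain; assigned so far: [4]
unit clause [2] forces x2=T; simplify:
  satisfied 2 clause(s); 1 remain; assigned so far: [2, 4]

Answer: 1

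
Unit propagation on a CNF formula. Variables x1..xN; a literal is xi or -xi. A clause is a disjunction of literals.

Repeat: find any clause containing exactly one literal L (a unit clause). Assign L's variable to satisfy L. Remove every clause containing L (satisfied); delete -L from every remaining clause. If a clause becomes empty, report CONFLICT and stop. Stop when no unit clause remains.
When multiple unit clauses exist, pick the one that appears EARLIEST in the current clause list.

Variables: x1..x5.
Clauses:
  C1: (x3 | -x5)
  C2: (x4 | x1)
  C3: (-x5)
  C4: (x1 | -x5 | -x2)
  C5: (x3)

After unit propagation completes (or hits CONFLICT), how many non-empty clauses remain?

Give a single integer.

unit clause [-5] forces x5=F; simplify:
  satisfied 3 clause(s); 2 remain; assigned so far: [5]
unit clause [3] forces x3=T; simplify:
  satisfied 1 clause(s); 1 remain; assigned so far: [3, 5]

Answer: 1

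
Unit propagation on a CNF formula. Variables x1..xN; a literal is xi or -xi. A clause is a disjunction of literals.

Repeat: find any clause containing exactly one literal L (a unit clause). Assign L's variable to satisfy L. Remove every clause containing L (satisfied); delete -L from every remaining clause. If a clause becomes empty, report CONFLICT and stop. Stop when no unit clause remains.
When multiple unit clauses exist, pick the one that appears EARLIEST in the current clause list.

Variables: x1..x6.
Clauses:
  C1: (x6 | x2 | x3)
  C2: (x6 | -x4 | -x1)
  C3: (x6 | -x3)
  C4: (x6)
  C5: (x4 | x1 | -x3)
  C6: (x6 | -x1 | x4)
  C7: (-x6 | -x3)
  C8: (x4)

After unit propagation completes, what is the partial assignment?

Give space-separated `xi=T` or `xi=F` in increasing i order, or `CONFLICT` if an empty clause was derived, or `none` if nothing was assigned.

Answer: x3=F x4=T x6=T

Derivation:
unit clause [6] forces x6=T; simplify:
  drop -6 from [-6, -3] -> [-3]
  satisfied 5 clause(s); 3 remain; assigned so far: [6]
unit clause [-3] forces x3=F; simplify:
  satisfied 2 clause(s); 1 remain; assigned so far: [3, 6]
unit clause [4] forces x4=T; simplify:
  satisfied 1 clause(s); 0 remain; assigned so far: [3, 4, 6]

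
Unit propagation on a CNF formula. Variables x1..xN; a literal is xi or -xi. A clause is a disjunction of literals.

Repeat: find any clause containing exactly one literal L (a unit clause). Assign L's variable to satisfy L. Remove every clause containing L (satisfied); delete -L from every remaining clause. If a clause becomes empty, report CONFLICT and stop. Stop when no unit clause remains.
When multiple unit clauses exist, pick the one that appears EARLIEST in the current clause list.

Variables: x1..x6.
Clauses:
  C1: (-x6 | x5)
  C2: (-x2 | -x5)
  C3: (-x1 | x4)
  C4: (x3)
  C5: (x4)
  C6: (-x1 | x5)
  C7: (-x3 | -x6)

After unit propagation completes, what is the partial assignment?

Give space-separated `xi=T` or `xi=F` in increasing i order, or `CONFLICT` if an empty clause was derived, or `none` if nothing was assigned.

Answer: x3=T x4=T x6=F

Derivation:
unit clause [3] forces x3=T; simplify:
  drop -3 from [-3, -6] -> [-6]
  satisfied 1 clause(s); 6 remain; assigned so far: [3]
unit clause [4] forces x4=T; simplify:
  satisfied 2 clause(s); 4 remain; assigned so far: [3, 4]
unit clause [-6] forces x6=F; simplify:
  satisfied 2 clause(s); 2 remain; assigned so far: [3, 4, 6]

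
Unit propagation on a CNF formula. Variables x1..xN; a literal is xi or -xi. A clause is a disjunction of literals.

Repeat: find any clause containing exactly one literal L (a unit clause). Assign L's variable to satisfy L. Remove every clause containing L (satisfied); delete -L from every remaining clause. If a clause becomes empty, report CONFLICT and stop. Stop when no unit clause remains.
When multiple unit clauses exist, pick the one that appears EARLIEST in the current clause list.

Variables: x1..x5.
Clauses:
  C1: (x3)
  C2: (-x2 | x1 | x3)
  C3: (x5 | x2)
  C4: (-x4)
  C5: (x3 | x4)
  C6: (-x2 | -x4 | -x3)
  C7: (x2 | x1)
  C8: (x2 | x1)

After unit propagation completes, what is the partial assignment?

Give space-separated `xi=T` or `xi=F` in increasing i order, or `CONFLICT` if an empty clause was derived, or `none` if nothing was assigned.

Answer: x3=T x4=F

Derivation:
unit clause [3] forces x3=T; simplify:
  drop -3 from [-2, -4, -3] -> [-2, -4]
  satisfied 3 clause(s); 5 remain; assigned so far: [3]
unit clause [-4] forces x4=F; simplify:
  satisfied 2 clause(s); 3 remain; assigned so far: [3, 4]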